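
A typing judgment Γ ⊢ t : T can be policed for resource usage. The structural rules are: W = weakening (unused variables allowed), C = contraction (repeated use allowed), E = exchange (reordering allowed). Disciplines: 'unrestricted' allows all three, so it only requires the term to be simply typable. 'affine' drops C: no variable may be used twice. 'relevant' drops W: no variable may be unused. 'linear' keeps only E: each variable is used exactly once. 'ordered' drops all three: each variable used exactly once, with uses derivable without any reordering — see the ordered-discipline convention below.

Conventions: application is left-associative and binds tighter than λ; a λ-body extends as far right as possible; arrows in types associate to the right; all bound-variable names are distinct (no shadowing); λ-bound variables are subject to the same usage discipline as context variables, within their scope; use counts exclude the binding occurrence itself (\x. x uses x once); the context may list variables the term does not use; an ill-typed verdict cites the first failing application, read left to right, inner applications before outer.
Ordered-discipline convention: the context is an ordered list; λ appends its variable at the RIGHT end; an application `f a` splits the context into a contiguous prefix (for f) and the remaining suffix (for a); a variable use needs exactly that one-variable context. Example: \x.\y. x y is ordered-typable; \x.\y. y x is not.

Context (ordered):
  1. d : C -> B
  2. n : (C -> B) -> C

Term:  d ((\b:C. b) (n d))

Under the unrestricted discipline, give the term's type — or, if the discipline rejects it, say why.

term : B
variable uses: d ×2; n ×1; b (bound) ×1
left-to-right use order: d, b, n, d
typing: well-typed at B
across the five disciplines: ordered ✗, linear ✗, affine ✗, relevant ✓, unrestricted ✓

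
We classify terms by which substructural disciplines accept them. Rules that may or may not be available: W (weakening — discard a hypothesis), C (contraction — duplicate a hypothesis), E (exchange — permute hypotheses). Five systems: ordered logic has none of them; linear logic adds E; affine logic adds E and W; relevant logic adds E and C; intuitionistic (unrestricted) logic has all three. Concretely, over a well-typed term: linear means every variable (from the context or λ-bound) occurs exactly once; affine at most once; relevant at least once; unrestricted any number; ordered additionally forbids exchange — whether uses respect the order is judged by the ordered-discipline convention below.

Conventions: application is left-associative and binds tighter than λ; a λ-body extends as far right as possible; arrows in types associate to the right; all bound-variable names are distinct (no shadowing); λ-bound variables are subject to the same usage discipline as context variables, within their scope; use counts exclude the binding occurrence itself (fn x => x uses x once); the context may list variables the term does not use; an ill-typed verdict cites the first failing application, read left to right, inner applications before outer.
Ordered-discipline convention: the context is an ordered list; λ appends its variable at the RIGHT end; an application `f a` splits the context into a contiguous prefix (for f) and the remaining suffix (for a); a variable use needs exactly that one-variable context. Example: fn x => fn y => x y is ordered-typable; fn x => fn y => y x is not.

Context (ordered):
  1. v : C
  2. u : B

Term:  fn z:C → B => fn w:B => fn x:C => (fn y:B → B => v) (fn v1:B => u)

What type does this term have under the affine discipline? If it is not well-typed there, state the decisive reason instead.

term : (C → B) → B → C → C
variable uses: v: 1×; u: 1×; z [bound]: 0×; w [bound]: 0×; x [bound]: 0×; y [bound]: 0×; v1 [bound]: 0×
left-to-right use order: v, u
typing: ✓ — (C → B) → B → C → C
across the five disciplines: ordered ✗; linear ✗; affine ✓; relevant ✗; unrestricted ✓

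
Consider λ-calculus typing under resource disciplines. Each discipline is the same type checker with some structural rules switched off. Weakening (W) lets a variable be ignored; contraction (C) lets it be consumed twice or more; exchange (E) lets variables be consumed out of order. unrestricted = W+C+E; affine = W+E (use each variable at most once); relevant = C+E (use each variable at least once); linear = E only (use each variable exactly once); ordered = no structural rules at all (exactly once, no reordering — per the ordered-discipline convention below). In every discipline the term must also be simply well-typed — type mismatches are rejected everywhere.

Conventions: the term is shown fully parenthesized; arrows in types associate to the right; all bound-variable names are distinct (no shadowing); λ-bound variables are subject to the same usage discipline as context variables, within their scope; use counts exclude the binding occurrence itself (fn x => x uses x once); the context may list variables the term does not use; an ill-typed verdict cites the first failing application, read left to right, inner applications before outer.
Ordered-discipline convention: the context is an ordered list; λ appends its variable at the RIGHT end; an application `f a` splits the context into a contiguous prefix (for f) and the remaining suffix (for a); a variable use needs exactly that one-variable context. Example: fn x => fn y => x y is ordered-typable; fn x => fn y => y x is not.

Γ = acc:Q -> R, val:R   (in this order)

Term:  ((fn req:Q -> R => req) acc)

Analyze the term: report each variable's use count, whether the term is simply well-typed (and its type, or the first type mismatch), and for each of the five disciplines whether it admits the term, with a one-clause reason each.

usage: acc: 1; val: 0; req [bound]: 1
left-to-right use order: req, acc
typing: well-typed at Q -> R
ordered: ✗ — val never used (weakening)
linear: ✗ — val never used (weakening)
affine: ✓ — at most one use each (acc, val, req)
relevant: ✗ — val never used (weakening)
unrestricted: ✓ — typability at Q -> R is all that's needed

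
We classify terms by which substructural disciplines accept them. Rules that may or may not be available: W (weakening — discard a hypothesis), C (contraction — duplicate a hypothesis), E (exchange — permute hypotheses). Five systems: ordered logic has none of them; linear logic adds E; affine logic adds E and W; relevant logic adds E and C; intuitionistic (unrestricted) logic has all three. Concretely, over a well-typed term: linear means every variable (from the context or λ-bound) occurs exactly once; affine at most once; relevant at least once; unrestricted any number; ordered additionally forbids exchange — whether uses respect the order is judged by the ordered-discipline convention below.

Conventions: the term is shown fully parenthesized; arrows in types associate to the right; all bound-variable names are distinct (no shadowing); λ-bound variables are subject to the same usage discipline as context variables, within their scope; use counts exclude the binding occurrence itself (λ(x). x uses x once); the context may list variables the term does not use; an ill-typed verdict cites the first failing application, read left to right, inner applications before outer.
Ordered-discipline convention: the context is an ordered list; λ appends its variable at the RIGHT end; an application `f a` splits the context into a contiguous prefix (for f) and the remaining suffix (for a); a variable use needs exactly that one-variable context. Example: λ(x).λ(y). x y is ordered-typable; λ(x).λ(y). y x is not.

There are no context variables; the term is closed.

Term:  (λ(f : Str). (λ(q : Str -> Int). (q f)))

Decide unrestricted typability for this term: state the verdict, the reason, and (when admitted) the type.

yes — type-checks (Str -> (Str -> Int) -> Int) and nothing is barred; term : Str -> (Str -> Int) -> Int
counts: f [bound] ×1, q [bound] ×1
use order (left to right): q, f
typing: the term checks, with type Str -> (Str -> Int) -> Int
across the five disciplines: ordered ✗; linear ✓; affine ✓; relevant ✓; unrestricted ✓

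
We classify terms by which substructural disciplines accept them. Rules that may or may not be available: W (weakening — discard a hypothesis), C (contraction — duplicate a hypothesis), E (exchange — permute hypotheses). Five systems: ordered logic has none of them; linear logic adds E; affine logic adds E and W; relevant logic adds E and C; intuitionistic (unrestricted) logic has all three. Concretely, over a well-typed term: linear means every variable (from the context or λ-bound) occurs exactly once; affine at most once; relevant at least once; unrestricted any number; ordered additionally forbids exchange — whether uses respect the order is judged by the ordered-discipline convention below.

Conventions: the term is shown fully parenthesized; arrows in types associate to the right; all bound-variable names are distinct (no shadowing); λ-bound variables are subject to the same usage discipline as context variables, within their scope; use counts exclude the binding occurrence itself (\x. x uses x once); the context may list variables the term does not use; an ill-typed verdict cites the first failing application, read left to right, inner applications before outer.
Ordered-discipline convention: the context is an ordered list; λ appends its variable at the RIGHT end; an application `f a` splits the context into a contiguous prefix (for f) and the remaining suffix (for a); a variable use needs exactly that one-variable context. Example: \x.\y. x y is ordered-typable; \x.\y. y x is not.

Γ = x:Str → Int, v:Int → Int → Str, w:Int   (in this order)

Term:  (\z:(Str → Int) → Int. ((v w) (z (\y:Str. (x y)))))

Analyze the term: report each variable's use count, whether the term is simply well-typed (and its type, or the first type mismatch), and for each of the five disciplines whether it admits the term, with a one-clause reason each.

counts: x: 1; v: 1; w: 1; z (λ-bound): 1; y (λ-bound): 1
uses in reading order: v, w, z, x, y
typing: well-typed at ((Str → Int) → Int) → Str
ordered ✗ (no contiguous prefix/suffix split fits v, w, z, x, y)
linear ✓ (x, v, w, z, y: one use apiece)
affine ✓ (x, v, w, z, y: no repeats, contraction unneeded)
relevant ✓ (every one of x, v, w, z, y appears)
unrestricted ✓ (typability at ((Str → Int) → Int) → Str is all that's needed)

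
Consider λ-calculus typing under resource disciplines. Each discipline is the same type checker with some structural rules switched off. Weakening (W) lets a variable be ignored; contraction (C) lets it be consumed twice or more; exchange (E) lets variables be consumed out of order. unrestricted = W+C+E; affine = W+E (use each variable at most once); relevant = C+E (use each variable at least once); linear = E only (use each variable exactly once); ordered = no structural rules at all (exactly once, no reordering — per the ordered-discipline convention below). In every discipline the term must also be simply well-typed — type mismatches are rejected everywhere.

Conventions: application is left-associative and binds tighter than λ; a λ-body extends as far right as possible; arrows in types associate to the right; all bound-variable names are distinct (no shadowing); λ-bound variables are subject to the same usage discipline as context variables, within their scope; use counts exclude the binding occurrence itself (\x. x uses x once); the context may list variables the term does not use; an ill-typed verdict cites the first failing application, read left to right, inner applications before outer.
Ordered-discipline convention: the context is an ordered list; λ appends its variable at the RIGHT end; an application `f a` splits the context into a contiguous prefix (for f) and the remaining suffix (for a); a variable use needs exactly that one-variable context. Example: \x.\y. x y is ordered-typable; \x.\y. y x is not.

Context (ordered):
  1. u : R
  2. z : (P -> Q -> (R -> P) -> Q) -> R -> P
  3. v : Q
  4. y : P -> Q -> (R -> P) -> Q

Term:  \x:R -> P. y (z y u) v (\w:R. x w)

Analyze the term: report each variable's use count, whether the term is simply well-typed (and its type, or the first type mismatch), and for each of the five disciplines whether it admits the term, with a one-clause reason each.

usage: u ×1; z ×1; v ×1; y ×2; x (λ-bound) ×1; w (λ-bound) ×1
order of uses: y, z, y, u, v, x, w
typing: the term checks, with type (R -> P) -> Q
ordered: ✗, uses contraction: y ×2
linear: ✗, uses contraction: y ×2
affine: ✗, uses contraction: y ×2
relevant: ✓, u, z, v, y, x, w: all used, weakening unneeded
unrestricted: ✓, simply typable at (R -> P) -> Q; W, C, E all held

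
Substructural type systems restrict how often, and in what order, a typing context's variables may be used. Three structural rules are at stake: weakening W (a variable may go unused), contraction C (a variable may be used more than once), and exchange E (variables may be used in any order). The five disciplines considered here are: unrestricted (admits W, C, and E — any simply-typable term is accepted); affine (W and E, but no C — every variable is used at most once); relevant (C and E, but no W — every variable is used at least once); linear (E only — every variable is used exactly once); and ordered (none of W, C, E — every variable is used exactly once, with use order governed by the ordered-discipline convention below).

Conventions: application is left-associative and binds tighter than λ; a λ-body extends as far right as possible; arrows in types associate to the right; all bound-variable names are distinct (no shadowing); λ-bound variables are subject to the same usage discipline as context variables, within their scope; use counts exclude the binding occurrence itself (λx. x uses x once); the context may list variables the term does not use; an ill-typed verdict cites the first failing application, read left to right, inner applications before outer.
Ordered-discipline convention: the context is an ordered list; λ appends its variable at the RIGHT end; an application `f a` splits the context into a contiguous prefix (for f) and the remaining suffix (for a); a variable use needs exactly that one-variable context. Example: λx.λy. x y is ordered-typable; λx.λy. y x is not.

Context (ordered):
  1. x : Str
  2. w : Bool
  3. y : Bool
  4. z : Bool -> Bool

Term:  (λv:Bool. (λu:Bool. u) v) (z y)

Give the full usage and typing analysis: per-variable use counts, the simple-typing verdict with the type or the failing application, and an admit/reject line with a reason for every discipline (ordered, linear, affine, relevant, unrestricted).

usage: x: 0; w: 0; y: 1; z: 1; v (bound): 1; u (bound): 1
left-to-right use order: u, v, z, y
typing: the term checks, with type Bool
ordered: ✗, x, w left unused
linear: ✗, x, w left unused
affine: ✓, x, w, y, z, v, u: no repeats, contraction unneeded
relevant: ✗, x, w left unused
unrestricted: ✓, simply typable at Bool; W, C, E all held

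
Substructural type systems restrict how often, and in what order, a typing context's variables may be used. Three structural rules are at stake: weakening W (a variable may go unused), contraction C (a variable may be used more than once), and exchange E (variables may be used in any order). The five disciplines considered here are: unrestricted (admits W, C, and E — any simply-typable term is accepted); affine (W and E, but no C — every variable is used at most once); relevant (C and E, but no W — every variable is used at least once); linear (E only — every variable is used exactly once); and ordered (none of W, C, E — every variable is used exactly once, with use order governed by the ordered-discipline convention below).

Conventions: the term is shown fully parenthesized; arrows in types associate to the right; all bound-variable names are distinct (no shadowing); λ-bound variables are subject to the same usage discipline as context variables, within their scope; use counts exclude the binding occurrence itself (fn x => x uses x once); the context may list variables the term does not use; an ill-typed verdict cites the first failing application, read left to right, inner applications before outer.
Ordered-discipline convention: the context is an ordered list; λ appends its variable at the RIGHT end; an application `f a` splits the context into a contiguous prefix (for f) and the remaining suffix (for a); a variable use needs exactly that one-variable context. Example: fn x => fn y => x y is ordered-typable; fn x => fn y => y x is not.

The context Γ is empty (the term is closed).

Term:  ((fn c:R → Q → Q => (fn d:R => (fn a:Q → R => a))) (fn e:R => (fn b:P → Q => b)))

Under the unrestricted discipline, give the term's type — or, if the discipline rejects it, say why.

not well-typed under unrestricted — fails simple typing
use counts: c (bound): 0×; d (bound): 0×; a (bound): 1×; e (bound): 0×; b (bound): 1×
order of uses: a, b
typing: ill-typed: an argument R → (P → Q) → P → Q mismatches the expected R → Q → Q
all disciplines: ordered ✗ | linear ✗ | affine ✗ | relevant ✗ | unrestricted ✗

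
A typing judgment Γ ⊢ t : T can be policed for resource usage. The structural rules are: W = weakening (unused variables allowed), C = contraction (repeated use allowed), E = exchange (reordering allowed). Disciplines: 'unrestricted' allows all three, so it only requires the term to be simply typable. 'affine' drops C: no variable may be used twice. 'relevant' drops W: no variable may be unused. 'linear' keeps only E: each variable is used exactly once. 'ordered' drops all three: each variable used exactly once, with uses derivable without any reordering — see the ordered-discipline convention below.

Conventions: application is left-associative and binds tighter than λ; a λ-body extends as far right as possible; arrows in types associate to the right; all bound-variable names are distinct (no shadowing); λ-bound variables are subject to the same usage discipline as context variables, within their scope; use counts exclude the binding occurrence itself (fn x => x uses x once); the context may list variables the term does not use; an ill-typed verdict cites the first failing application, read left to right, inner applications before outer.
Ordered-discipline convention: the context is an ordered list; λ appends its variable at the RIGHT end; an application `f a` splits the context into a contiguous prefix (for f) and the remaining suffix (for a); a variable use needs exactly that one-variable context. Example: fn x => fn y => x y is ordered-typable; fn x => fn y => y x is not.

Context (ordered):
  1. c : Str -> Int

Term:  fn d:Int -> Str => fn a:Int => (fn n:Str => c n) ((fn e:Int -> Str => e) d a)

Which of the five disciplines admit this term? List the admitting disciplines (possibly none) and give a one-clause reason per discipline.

admitted by: ordered, linear, affine, relevant, unrestricted
use counts: c: 1, d [bound]: 1, a [bound]: 1, n [bound]: 1, e [bound]: 1
uses in reading order: c, n, e, d, a
typing: well-typed — term : (Int -> Str) -> Int -> Int
ordered: ✓, c, d, a, n, e: once each, no exchange needed
linear: ✓, exactly-once usage across c, d, a, n, e
affine: ✓, no duplicate uses among c, d, a, n, e
relevant: ✓, every one of c, d, a, n, e appears
unrestricted: ✓, simply typable at (Int -> Str) -> Int -> Int; W, C, E all held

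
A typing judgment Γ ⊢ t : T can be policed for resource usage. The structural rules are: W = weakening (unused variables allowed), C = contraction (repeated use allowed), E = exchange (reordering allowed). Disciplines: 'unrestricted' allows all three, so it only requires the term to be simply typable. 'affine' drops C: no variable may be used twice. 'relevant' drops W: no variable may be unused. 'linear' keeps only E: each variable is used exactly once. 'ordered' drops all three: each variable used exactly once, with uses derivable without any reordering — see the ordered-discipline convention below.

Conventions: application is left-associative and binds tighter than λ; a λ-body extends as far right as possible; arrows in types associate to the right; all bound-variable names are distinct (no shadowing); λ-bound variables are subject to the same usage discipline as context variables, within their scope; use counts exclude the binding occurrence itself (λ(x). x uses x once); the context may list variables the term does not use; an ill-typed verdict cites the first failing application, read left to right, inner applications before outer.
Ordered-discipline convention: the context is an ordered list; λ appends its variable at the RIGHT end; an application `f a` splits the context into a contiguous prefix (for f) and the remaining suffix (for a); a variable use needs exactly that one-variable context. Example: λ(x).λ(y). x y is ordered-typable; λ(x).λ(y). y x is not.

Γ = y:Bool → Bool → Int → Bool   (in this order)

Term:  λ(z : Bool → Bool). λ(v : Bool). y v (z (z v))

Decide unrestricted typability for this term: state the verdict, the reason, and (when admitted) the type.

yes — typability at (Bool → Bool) → Bool → Int → Bool is all that's needed; term : (Bool → Bool) → Bool → Int → Bool
use counts: y ×1; z [bound] ×2; v [bound] ×2
order of uses: y, v, z, z, v
typing: well-typed — term : (Bool → Bool) → Bool → Int → Bool
per-discipline verdicts: ordered ✗, linear ✗, affine ✗, relevant ✓, unrestricted ✓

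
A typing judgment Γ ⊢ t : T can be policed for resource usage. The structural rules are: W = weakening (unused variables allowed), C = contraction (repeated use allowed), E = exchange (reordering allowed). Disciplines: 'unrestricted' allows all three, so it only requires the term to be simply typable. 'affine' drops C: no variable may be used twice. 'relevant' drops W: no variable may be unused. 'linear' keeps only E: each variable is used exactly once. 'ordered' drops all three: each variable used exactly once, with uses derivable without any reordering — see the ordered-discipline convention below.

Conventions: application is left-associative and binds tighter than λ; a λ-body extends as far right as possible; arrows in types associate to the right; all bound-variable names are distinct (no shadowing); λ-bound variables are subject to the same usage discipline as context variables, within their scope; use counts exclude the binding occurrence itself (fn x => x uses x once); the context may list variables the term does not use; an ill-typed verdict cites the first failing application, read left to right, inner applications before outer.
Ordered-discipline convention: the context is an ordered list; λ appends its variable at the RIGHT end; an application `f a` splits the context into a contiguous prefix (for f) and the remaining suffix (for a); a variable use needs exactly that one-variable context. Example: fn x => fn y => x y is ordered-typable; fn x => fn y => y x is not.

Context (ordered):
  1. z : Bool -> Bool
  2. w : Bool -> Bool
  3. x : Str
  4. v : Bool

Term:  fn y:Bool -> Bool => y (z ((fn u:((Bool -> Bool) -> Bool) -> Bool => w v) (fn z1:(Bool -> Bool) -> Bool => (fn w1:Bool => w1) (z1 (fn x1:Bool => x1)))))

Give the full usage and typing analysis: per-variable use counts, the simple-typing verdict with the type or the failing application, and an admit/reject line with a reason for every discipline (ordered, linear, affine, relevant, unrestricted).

counts: z ×1; w ×1; x ×0; v ×1; y [bound] ×1; u [bound] ×0; z1 [bound] ×1; w1 [bound] ×1; x1 [bound] ×1
uses in reading order: y, z, w, v, w1, z1, x1
typing: well-typed — term : (Bool -> Bool) -> Bool
ordered ✗ (needs weakening: x, u unused)
linear ✗ (needs weakening: x, u unused)
affine ✓ (none of z, w, x, v, y, u, z1, w1, x1 used more than once)
relevant ✗ (needs weakening: x, u unused)
unrestricted ✓ (type-checks ((Bool -> Bool) -> Bool) and nothing is barred)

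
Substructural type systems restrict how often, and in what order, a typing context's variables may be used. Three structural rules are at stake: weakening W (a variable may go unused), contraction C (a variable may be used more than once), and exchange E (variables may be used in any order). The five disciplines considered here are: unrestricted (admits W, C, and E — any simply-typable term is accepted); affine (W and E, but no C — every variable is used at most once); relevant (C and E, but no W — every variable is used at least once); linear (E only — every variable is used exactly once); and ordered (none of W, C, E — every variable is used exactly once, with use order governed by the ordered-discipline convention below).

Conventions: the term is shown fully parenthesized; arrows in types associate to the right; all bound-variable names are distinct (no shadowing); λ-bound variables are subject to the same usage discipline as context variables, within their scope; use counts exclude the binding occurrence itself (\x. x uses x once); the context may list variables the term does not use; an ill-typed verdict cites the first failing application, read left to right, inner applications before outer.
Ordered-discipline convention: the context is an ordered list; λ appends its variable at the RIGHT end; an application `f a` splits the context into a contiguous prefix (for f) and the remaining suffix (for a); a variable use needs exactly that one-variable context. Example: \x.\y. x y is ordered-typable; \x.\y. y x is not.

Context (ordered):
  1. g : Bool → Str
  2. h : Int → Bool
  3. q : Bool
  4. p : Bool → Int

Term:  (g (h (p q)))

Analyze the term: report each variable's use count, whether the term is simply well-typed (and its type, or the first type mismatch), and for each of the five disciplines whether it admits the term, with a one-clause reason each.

variable uses: g=1, h=1, q=1, p=1
left-to-right use order: g, h, p, q
typing: ✓ — Str
ordered: ✗, no ordered split (uses run g, h, p, q)
linear: ✓, each of g, h, q, p used exactly once
affine: ✓, none of g, h, q, p used more than once
relevant: ✓, every one of g, h, q, p appears
unrestricted: ✓, well-typed at Str; no restrictions here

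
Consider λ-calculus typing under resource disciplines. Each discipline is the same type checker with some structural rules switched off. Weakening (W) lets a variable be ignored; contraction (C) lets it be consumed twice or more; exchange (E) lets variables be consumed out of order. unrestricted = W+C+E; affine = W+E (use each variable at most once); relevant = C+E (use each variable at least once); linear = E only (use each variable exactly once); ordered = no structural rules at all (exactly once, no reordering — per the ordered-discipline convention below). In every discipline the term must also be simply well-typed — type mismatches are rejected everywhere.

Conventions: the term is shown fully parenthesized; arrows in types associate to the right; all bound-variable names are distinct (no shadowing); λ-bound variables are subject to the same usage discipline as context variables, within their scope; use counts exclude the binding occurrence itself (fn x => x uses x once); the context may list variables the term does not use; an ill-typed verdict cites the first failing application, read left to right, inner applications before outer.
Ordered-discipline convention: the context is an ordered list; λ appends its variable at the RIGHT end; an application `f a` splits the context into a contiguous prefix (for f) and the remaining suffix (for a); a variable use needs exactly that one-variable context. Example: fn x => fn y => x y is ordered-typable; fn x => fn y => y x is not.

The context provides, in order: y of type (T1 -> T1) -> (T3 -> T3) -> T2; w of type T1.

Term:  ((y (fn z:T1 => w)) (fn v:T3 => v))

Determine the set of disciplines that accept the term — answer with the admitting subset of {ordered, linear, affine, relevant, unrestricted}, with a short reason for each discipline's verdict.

admitting disciplines: affine, unrestricted
variable uses: y=1; w=1; z [bound]=0; v [bound]=1
use order (left to right): y, w, v
typing: the term checks, with type T2
ordered: ✗ — z left unused
linear: ✗ — z left unused
affine: ✓ — y, w, z, v: no repeats, contraction unneeded
relevant: ✗ — z left unused
unrestricted: ✓ — type-checks (T2) and nothing is barred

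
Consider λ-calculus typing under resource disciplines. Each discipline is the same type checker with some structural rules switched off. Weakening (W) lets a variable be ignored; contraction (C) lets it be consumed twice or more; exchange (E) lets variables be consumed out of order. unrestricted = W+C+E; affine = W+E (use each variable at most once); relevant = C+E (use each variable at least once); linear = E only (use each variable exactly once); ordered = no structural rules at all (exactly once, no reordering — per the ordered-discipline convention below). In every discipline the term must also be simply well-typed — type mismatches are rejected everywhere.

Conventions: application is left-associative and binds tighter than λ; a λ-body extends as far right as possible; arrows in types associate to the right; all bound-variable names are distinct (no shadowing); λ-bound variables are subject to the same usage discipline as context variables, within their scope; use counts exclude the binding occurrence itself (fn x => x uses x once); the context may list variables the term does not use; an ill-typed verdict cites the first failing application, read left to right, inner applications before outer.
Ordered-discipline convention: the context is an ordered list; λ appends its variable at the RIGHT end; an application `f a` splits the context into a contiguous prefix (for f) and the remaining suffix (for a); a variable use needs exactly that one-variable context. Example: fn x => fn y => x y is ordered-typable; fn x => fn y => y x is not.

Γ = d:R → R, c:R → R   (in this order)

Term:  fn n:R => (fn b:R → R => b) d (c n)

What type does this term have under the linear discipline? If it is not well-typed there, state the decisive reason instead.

term : R → R
counts: d: 1; c: 1; n [bound]: 1; b [bound]: 1
left-to-right use order: b, d, c, n
typing: the term checks, with type R → R
across the five disciplines: ordered ✓ | linear ✓ | affine ✓ | relevant ✓ | unrestricted ✓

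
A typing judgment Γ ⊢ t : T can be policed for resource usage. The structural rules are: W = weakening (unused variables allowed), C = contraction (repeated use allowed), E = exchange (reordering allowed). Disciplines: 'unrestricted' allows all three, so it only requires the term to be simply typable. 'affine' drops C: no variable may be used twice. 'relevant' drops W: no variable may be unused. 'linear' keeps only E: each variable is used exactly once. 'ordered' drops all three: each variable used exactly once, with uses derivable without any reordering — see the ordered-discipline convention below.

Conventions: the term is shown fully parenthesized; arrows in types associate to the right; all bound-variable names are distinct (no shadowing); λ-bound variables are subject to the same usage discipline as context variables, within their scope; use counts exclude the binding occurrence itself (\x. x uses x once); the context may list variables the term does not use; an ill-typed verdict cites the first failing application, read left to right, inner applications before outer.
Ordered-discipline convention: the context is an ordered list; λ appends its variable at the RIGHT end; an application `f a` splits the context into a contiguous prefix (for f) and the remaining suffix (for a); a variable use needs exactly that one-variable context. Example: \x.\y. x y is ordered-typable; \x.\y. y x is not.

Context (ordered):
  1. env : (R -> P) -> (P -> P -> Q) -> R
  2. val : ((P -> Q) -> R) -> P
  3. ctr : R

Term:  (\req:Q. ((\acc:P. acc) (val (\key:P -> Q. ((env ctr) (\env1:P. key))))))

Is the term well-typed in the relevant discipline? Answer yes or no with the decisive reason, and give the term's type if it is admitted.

no — fails simple typing
variable uses: env: 1, val: 1, ctr: 1, req [bound]: 0, acc [bound]: 1, key [bound]: 1, env1 [bound]: 0
left-to-right use order: acc, val, env, ctr, key
typing: ill-typed: argument of type R where R -> P is required
summary: ordered ✗ · linear ✗ · affine ✗ · relevant ✗ · unrestricted ✗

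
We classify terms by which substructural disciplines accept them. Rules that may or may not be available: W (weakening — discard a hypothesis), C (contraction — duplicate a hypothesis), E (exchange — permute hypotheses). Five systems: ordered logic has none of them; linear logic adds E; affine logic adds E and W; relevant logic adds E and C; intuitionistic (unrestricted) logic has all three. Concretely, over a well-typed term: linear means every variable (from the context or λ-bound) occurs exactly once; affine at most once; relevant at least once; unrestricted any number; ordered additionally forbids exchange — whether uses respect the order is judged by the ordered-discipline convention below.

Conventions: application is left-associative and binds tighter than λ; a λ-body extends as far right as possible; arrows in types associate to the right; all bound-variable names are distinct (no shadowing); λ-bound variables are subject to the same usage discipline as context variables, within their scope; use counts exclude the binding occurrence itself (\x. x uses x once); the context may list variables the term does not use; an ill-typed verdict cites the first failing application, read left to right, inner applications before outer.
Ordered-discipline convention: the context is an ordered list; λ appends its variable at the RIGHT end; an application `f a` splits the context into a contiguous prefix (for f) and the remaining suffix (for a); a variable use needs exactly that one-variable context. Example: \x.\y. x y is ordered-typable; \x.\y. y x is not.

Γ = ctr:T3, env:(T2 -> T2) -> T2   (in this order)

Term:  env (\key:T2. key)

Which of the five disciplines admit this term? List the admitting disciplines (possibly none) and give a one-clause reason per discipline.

admitting disciplines: affine, unrestricted
counts: ctr: 0×, env: 1×, key (bound): 1×
order of uses: env, key
typing: ✓ — T2
ordered: ✗ — needs weakening: ctr unused
linear: ✗ — needs weakening: ctr unused
affine: ✓ — none of ctr, env, key used more than once
relevant: ✗ — needs weakening: ctr unused
unrestricted: ✓ — well-typed at T2; no restrictions here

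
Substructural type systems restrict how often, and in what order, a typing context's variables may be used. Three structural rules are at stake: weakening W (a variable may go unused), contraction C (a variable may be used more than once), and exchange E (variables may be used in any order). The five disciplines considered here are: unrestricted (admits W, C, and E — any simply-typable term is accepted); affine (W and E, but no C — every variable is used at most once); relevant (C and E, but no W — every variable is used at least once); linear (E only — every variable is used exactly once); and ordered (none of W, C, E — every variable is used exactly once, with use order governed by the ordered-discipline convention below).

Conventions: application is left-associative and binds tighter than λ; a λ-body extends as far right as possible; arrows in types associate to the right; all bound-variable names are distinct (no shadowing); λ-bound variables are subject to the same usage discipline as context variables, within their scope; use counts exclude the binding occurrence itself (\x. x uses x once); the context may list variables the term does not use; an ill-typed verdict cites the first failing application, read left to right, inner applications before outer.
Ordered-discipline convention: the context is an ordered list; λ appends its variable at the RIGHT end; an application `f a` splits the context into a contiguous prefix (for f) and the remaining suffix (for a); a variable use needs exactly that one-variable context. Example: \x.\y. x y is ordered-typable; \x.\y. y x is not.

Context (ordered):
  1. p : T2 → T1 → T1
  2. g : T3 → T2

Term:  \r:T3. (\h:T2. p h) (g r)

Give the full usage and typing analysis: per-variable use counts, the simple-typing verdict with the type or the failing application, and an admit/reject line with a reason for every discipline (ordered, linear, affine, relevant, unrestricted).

use counts: p ×1, g ×1, r (bound) ×1, h (bound) ×1
use order (left to right): p, h, g, r
typing: the term checks, with type T3 → T1 → T1
ordered ✓ (single-use (p, g, r, h), ordered derivation ok)
linear ✓ (single use per variable (p, g, r, h))
affine ✓ (no duplicate uses among p, g, r, h)
relevant ✓ (at least one use each (p, g, r, h))
unrestricted ✓ (well-typed at T3 → T1 → T1; no restrictions here)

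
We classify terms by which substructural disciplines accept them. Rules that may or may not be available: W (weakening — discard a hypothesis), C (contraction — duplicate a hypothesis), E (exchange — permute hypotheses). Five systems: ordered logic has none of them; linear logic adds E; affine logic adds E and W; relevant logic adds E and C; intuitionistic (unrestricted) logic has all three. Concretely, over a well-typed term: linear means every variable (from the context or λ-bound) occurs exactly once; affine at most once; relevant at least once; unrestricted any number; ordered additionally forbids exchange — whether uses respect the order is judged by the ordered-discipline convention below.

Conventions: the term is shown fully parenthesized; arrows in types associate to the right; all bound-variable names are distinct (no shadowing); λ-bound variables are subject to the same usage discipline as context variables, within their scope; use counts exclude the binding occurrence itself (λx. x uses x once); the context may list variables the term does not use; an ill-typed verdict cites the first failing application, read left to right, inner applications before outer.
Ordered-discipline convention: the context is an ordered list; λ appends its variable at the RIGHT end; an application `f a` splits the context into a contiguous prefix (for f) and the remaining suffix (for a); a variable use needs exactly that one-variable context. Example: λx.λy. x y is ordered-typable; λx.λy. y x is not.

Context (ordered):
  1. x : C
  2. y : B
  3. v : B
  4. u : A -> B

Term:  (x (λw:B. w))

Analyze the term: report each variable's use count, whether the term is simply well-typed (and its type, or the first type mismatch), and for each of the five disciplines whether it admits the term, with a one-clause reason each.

use counts: x: 1, y: 0, v: 0, u: 0, w (bound): 1
order of uses: x, w
typing: ill-typed: non-arrow in function slot: C
ordered: ✗ — not simply typable
linear: ✗ — fails simple typing
affine: ✗ — a type mismatch blocks all five
relevant: ✗ — the type mismatch rejects it
unrestricted: ✗ — not simply typable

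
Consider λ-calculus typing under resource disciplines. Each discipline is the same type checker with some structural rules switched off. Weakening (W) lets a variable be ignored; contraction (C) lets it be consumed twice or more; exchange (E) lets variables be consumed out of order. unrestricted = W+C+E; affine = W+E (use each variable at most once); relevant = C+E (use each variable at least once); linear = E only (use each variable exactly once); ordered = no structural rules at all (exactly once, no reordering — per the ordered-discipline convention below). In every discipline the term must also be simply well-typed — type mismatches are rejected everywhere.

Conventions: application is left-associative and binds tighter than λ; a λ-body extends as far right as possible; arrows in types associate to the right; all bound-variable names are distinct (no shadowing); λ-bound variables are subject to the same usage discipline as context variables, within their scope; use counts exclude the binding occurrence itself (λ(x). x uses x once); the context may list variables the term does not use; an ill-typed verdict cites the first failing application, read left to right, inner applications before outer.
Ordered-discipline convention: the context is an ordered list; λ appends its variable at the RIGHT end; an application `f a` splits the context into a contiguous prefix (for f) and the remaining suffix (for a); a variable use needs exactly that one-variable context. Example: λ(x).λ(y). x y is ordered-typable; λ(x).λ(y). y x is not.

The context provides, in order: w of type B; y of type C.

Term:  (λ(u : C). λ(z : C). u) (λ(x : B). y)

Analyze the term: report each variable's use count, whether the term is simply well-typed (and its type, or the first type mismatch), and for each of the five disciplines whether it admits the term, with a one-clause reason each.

variable uses: w: 0×; y: 1×; u (bound): 1×; z (bound): 0×; x (bound): 0×
order of uses: u, y
typing: ill-typed: an argument B -> C mismatches the expected C
ordered: ✗ — fails simple typing
linear: ✗ — a type mismatch blocks all five
affine: ✗ — the type mismatch rejects it
relevant: ✗ — not simply typable
unrestricted: ✗ — fails simple typing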